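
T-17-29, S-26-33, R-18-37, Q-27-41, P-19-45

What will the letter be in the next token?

Letter goes T, S, R, Q, P → O (letters move back 1 place in the alphabet).
Second component goes 17, 26, 18, 27, 19 → 28 (alternating steps +9, −8, +9, −8, …).
Third component: +4 each step; 29, 33, 37, 41, 45 → 49.

O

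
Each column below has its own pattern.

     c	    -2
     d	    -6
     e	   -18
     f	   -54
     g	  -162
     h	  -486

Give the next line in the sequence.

Letter: letters move forward 1 place in the alphabet; c, d, e, f, g, h → i.
Second component: -2, -6, -18, -54, -162, -486 → -1458 (×3 each step).
Putting it together: i  -1458.

i  -1458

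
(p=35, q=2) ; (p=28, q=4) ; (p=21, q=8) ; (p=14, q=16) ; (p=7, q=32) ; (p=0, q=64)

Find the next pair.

P — −7 each step: 35, 28, 21, 14, 7, 0 → -7.
For the q, ×2 each step: 2, 4, 8, 16, 32, 64 → 128.
So the next pair is (p=-7, q=128).

(p=-7, q=128)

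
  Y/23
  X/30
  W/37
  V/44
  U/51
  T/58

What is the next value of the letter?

S

For the letter, letters move back 1 place in the alphabet: Y, X, W, V, U, T → S.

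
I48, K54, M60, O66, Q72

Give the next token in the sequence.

Letter: letters move forward 2 places in the alphabet, so I, K, M, O, Q → S.
Second component: +6 each step, so 48, 54, 60, 66, 72 → 78.
So the next token is S78.

S78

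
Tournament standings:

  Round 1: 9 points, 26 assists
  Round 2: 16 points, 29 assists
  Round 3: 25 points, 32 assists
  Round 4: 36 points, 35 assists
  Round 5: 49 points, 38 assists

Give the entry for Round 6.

Points: perfect squares: 3², 4², 5², …, so 9, 16, 25, 36, 49 → 64.
Assists: 26, 29, 32, 35, 38 → 41 (+3 each step).
So the next row is 64 points, 41 assists.

64 points, 41 assists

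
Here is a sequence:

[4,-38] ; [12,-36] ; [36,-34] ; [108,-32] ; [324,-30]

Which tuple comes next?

[972,-28]

First slot: 4, 12, 36, 108, 324 → 972 (×3 each step).
Second slot: -38, -36, -34, -32, -30 → -28 (+2 each step).
So the next tuple is [972,-28].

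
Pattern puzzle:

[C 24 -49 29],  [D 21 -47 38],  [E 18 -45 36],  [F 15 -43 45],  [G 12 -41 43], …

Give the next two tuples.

[H 9 -39 52], [I 6 -37 50]

For the letter, letters move forward 1 place in the alphabet: C, D, E, F, G → H → I.
Second slot: 24, 21, 18, 15, 12 → 9 → 6 (−3 each step).
Third slot — +2 each step: -49, -47, -45, -43, -41 → -39 → -37.
Fourth slot — alternating steps +9, −2, +9, −2, …: 29, 38, 36, 45, 43 → 52 → 50.
So the next two tuples are [H 9 -39 52] and [I 6 -37 50].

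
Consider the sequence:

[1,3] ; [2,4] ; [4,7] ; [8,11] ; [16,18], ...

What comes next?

[32,29]

First part — ×2 each step: 1, 2, 4, 8, 16 → 32.
For the second part, each term is the sum of the two before it: 3, 4, 7, 11, 18 → 29.
So the next tuple is [32,29].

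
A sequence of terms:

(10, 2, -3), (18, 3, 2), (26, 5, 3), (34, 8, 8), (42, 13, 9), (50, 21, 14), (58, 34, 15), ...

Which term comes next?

(66, 55, 20)

First part: +8 each step; 10, 18, 26, 34, 42, 50, 58 → 66.
Second part — each term is the sum of the two before it: 2, 3, 5, 8, 13, 21, 34 → 55.
Third part: -3, 2, 3, 8, 9, 14, 15 → 20 (alternating steps +5, +1, +5, +1, …).
So the next term is (66, 55, 20).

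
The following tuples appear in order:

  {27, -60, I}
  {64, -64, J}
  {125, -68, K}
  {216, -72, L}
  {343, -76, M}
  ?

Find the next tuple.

First slot: perfect cubes: 3³, 4³, 5³, …; 27, 64, 125, 216, 343 → 512.
Second slot goes -60, -64, -68, -72, -76 → -80 (−4 each step).
Letter: letters move forward 1 place in the alphabet, so I, J, K, L, M → N.
So the next tuple is {512, -80, N}.

{512, -80, N}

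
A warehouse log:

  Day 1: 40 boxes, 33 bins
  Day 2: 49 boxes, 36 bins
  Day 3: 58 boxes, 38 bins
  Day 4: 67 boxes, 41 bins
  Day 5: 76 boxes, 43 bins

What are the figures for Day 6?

85 boxes, 46 bins

Boxes: 40, 49, 58, 67, 76 → 85 (+9 each step).
Bins — alternating steps +3, +2, +3, +2, …: 33, 36, 38, 41, 43 → 46.
Combining the parts gives 85 boxes, 46 bins.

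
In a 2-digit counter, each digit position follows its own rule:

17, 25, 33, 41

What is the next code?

For the first digit, +1 each step, mod 10: 1, 2, 3, 4 → 5.
Second digit goes 7, 5, 3, 1 → 9 (−2 each step, mod 10).
Putting it together: 59.

59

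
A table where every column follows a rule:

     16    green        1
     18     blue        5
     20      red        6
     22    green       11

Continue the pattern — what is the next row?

24  blue  17

First component: +2 each step, so 16, 18, 20, 22 → 24.
Colour goes green, blue, red, green → blue (repeats green → blue → red).
Third component — each term is the sum of the two before it: 1, 5, 6, 11 → 17.
Combining the parts gives 24  blue  17.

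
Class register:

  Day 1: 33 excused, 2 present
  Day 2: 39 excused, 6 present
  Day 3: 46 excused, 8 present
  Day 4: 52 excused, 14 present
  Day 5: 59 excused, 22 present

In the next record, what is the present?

36

Present goes 2, 6, 8, 14, 22 → 36 (each term is the sum of the two before it).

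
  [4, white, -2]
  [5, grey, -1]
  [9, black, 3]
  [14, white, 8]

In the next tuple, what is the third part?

First part: 4, 5, 9, 14 → 23 (each term is the sum of the two before it).
Third part goes -2, -1, 3, 8 → 17 (always 6 less than the first part).

17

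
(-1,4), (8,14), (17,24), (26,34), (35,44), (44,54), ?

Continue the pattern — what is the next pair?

(53,64)

First value: +9 each step, so -1, 8, 17, 26, 35, 44 → 53.
Second value: +10 each step, so 4, 14, 24, 34, 44, 54 → 64.
Putting it together: (53,64).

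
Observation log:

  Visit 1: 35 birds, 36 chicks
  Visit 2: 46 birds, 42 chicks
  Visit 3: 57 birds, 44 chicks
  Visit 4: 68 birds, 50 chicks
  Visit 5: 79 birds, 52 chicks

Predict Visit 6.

Birds: +11 each step, so 35, 46, 57, 68, 79 → 90.
Chicks goes 36, 42, 44, 50, 52 → 58 (alternating steps +6, +2, +6, +2, …).
Putting it together: 90 birds, 58 chicks.

90 birds, 58 chicks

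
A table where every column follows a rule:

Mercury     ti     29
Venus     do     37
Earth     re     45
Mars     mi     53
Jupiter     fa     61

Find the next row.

Planet — runs through the planets Mercury→Neptune: Mercury, Venus, Earth, Mars, Jupiter → Saturn.
Note goes ti, do, re, mi, fa → sol (runs through the solfège scale do→ti).
Third component: +8 each step; 29, 37, 45, 53, 61 → 69.
So the next row is Saturn  sol  69.

Saturn  sol  69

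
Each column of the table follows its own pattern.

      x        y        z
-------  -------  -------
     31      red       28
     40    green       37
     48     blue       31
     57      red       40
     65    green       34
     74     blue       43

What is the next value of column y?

red

Column y: red, green, blue, red, green, blue → red (repeats red → green → blue).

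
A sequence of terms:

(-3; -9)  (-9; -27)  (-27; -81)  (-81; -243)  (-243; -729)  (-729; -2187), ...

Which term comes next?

First coordinate: ×3 each step; -3, -9, -27, -81, -243, -729 → -2187.
For the second coordinate, always 3 × the first coordinate: -9, -27, -81, -243, -729, -2187 → -6561.
Putting it together: (-2187; -6561).

(-2187; -6561)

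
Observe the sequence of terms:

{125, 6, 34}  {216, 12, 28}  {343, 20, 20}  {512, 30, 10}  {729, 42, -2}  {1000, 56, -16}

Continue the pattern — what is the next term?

{1331, 72, -32}

First entry: perfect cubes: 5³, 6³, 7³, …, so 125, 216, 343, 512, 729, 1000 → 1331.
Second entry: differences are 6, 8, 10, … (increasing by 2 each time); 6, 12, 20, 30, 42, 56 → 72.
Third entry: 34, 28, 20, 10, -2, -16 → -32 (together with the second entry always sums to 40).
Putting it together: {1331, 72, -32}.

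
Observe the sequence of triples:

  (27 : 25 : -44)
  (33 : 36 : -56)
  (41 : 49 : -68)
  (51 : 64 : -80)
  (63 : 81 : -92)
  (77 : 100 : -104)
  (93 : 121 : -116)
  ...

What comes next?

(111 : 144 : -128)

First entry: differences are 6, 8, 10, … (increasing by 2 each time), so 27, 33, 41, 51, 63, 77, 93 → 111.
For the second entry, perfect squares: 5², 6², 7², …: 25, 36, 49, 64, 81, 100, 121 → 144.
Third entry: −12 each step; -44, -56, -68, -80, -92, -104, -116 → -128.
So the next triple is (111 : 144 : -128).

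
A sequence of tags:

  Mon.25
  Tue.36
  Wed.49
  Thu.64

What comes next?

Fri.81

Day: runs through the weekdays Mon→Sun, so Mon, Tue, Wed, Thu → Fri.
For the second component, perfect squares: 5², 6², 7², …: 25, 36, 49, 64 → 81.
Putting it together: Fri.81.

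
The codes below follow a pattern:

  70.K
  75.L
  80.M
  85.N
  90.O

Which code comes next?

95.P

First component — +5 each step: 70, 75, 80, 85, 90 → 95.
Letter: letters move forward 1 place in the alphabet, so K, L, M, N, O → P.
So the next code is 95.P.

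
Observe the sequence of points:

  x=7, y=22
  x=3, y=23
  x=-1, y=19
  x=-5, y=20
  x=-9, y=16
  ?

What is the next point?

x=-13, y=17

For the x, −4 each step: 7, 3, -1, -5, -9 → -13.
Y: alternating steps +1, −4, +1, −4, …; 22, 23, 19, 20, 16 → 17.
So the next point is x=-13, y=17.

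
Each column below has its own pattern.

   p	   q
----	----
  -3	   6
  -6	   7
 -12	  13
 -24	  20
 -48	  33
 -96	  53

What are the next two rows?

Column p — ×2 each step: -3, -6, -12, -24, -48, -96 → -192 → -384.
Column q goes 6, 7, 13, 20, 33, 53 → 86 → 139 (each term is the sum of the two before it).
So the next two rows are -192  86 and -384  139.

-192  86; -384  139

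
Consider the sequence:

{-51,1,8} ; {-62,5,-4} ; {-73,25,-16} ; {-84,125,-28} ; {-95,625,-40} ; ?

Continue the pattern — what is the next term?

First slot goes -51, -62, -73, -84, -95 → -106 (−11 each step).
For the second slot, ×5 each step: 1, 5, 25, 125, 625 → 3125.
Third slot: −12 each step, so 8, -4, -16, -28, -40 → -52.
Combining the parts gives {-106,3125,-52}.

{-106,3125,-52}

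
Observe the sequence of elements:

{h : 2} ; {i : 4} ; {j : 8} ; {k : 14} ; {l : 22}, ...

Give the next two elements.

{m : 32}, {n : 44}

For the letter, letters move forward 1 place in the alphabet: h, i, j, k, l → m → n.
Second slot goes 2, 4, 8, 14, 22 → 32 → 44 (differences are 2, 4, 6, … (increasing by 2 each time)).
Putting the parts together: {m : 32} and then {n : 44}.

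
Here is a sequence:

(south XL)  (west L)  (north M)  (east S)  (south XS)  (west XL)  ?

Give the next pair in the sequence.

For the direction, repeats south → west → north → east: south, west, north, east, south, west → north.
Size goes XL, L, M, S, XS, XL → L (repeats XL → L → M → S → XS).
Putting it together: (north L).

(north L)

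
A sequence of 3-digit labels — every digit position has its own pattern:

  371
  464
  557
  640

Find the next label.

For the first digit, +1 each step, mod 10: 3, 4, 5, 6 → 7.
Second digit goes 7, 6, 5, 4 → 3 (−1 each step, mod 10).
Third digit: +3 each step, mod 10; 1, 4, 7, 0 → 3.
Putting it together: 733.

733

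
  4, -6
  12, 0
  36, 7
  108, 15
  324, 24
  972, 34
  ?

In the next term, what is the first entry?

2916

For the first entry, ×3 each step: 4, 12, 36, 108, 324, 972 → 2916.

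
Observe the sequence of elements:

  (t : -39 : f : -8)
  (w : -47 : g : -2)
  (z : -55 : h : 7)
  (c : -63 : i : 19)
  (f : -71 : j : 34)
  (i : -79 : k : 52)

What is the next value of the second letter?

l

Second letter — letters move forward 1 place in the alphabet: f, g, h, i, j, k → l.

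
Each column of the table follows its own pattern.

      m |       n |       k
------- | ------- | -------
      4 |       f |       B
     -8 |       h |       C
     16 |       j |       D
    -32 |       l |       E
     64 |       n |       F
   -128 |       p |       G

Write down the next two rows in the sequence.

256  r  H; -512  t  I

Column m: 4, -8, 16, -32, 64, -128 → 256 → -512 (×(-2) each step).
Column n: f, h, j, l, n, p → r → t (letters move forward 2 places in the alphabet).
Column k: letters move forward 1 place in the alphabet; B, C, D, E, F, G → H → I.
So the next two rows are 256  r  H and -512  t  I.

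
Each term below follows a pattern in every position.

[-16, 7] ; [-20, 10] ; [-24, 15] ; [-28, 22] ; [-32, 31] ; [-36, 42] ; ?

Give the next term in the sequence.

First slot: -16, -20, -24, -28, -32, -36 → -40 (−4 each step).
For the second slot, differences are 3, 5, 7, … (increasing by 2 each time): 7, 10, 15, 22, 31, 42 → 55.
So the next term is [-40, 55].

[-40, 55]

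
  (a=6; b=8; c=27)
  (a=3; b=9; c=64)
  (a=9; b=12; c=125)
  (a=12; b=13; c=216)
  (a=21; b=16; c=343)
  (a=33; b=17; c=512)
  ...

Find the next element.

A: each term is the sum of the two before it, so 6, 3, 9, 12, 21, 33 → 54.
B: 8, 9, 12, 13, 16, 17 → 20 (alternating steps +1, +3, +1, +3, …).
C goes 27, 64, 125, 216, 343, 512 → 729 (perfect cubes: 3³, 4³, 5³, …).
Combining the parts gives (a=54; b=20; c=729).

(a=54; b=20; c=729)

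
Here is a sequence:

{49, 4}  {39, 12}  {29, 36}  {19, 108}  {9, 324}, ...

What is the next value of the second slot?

972

For the first slot, −10 each step: 49, 39, 29, 19, 9 → -1.
Second slot goes 4, 12, 36, 108, 324 → 972 (×3 each step).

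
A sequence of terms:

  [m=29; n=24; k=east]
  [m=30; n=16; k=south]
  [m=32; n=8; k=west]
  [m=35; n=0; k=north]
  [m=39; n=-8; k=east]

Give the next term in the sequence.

For the m, differences are 1, 2, 3, … (increasing by 1 each time): 29, 30, 32, 35, 39 → 44.
N goes 24, 16, 8, 0, -8 → -16 (−8 each step).
K — repeats east → south → west → north: east, south, west, north, east → south.
Putting it together: [m=44; n=-16; k=south].

[m=44; n=-16; k=south]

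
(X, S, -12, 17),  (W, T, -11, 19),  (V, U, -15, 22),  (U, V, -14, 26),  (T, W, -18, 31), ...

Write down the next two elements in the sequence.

First letter goes X, W, V, U, T → S → R (letters move back 1 place in the alphabet).
Second letter: letters move forward 1 place in the alphabet; S, T, U, V, W → X → Y.
For the third component, alternating steps +1, −4, +1, −4, …: -12, -11, -15, -14, -18 → -17 → -21.
Fourth component: 17, 19, 22, 26, 31 → 37 → 44 (differences are 2, 3, 4, … (increasing by 1 each time)).
Putting the parts together: (S, X, -17, 37) and then (R, Y, -21, 44).

(S, X, -17, 37), (R, Y, -21, 44)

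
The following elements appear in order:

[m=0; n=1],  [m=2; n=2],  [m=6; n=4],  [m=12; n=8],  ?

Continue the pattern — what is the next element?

M goes 0, 2, 6, 12 → 20 (differences are 2, 4, 6, … (increasing by 2 each time)).
For the n, ×2 each step: 1, 2, 4, 8 → 16.
So the next element is [m=20; n=16].

[m=20; n=16]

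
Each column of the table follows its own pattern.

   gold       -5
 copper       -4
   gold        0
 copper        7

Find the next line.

gold  17

Metal: alternates gold ↔ copper, so gold, copper, gold, copper → gold.
Second component: differences are 1, 4, 7, … (increasing by 3 each time); -5, -4, 0, 7 → 17.
Combining the parts gives gold  17.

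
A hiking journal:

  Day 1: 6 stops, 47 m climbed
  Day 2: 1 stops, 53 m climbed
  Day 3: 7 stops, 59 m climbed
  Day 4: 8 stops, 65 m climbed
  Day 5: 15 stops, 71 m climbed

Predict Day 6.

Stops — each term is the sum of the two before it: 6, 1, 7, 8, 15 → 23.
M climbed — +6 each step: 47, 53, 59, 65, 71 → 77.
So the next record is 23 stops, 77 m climbed.

23 stops, 77 m climbed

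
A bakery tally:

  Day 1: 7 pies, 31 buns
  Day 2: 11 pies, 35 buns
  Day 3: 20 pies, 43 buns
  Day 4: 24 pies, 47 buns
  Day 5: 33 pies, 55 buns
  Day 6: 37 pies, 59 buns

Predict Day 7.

Pies — alternating steps +4, +9, +4, +9, …: 7, 11, 20, 24, 33, 37 → 46.
Buns: alternating steps +4, +8, +4, +8, …; 31, 35, 43, 47, 55, 59 → 67.
So the next line is 46 pies, 67 buns.

46 pies, 67 buns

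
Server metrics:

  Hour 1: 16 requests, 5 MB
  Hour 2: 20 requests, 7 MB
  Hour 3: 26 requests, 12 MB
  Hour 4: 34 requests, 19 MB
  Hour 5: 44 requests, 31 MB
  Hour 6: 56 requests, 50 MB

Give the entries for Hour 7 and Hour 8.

70 requests, 81 MB; 86 requests, 131 MB

Requests goes 16, 20, 26, 34, 44, 56 → 70 → 86 (differences are 4, 6, 8, … (increasing by 2 each time)).
MB — each term is the sum of the two before it: 5, 7, 12, 19, 31, 50 → 81 → 131.
Putting the parts together: 70 requests, 81 MB and then 86 requests, 131 MB.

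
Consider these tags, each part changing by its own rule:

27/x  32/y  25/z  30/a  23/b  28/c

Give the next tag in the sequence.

21/d

First component: alternating steps +5, −7, +5, −7, …, so 27, 32, 25, 30, 23, 28 → 21.
For the letter, letters move forward 1 place in the alphabet, wrapping Z→A: x, y, z, a, b, c → d.
So the next tag is 21/d.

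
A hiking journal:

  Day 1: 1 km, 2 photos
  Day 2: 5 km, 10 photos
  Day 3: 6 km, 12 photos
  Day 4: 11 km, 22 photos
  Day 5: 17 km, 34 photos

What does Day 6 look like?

28 km, 56 photos

Km: each term is the sum of the two before it, so 1, 5, 6, 11, 17 → 28.
For the photos, always 2 × the km: 2, 10, 12, 22, 34 → 56.
Combining the parts gives 28 km, 56 photos.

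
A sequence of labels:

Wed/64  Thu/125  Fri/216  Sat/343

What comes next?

Day goes Wed, Thu, Fri, Sat → Sun (runs through the weekdays Mon→Sun).
Second component goes 64, 125, 216, 343 → 512 (perfect cubes: 4³, 5³, 6³, …).
So the next label is Sun/512.

Sun/512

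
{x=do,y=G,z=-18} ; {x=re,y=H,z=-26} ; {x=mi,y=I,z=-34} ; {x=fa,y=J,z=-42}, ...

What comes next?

X goes do, re, mi, fa → sol (runs through the solfège scale do→ti).
For the y, letters move forward 1 place in the alphabet: G, H, I, J → K.
Z goes -18, -26, -34, -42 → -50 (−8 each step).
So the next term is {x=sol,y=K,z=-50}.

{x=sol,y=K,z=-50}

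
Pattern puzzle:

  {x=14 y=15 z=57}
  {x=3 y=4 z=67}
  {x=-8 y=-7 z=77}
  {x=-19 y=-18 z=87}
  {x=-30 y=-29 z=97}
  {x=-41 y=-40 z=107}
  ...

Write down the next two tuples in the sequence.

{x=-52 y=-51 z=117}, {x=-63 y=-62 z=127}

X: 14, 3, -8, -19, -30, -41 → -52 → -63 (−11 each step).
Y: −11 each step, so 15, 4, -7, -18, -29, -40 → -51 → -62.
Z goes 57, 67, 77, 87, 97, 107 → 117 → 127 (+10 each step).
So the next two tuples are {x=-52 y=-51 z=117} and {x=-63 y=-62 z=127}.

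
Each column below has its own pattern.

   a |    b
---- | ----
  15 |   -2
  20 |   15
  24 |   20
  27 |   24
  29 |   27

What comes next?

30  29

Column a goes 15, 20, 24, 27, 29 → 30 (differences are 5, 4, 3, … (decreasing by 1 each time)).
Column b: always the previous value of the column a; -2, 15, 20, 24, 27 → 29.
Combining the parts gives 30  29.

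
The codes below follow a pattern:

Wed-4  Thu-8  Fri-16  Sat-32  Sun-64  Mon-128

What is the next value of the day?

Tue

For the day, runs through the weekdays Mon→Sun: Wed, Thu, Fri, Sat, Sun, Mon → Tue.
Second component — ×2 each step: 4, 8, 16, 32, 64, 128 → 256.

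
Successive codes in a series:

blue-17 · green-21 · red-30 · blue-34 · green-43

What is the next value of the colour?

red

Colour: blue, green, red, blue, green → red (repeats blue → green → red).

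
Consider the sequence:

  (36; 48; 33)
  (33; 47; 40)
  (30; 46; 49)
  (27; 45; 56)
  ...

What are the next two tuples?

(24; 44; 65), (21; 43; 72)

First component: −3 each step, so 36, 33, 30, 27 → 24 → 21.
Second component: 48, 47, 46, 45 → 44 → 43 (−1 each step).
Third component: 33, 40, 49, 56 → 65 → 72 (alternating steps +7, +9, +7, +9, …).
So the next two tuples are (24; 44; 65) and (21; 43; 72).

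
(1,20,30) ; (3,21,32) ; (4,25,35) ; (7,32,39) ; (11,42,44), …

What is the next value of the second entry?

55

For the second entry, differences are 1, 4, 7, … (increasing by 3 each time): 20, 21, 25, 32, 42 → 55.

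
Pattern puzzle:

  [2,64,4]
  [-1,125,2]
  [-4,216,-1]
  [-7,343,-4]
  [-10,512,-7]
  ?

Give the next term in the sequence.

[-13,729,-10]

First coordinate: −3 each step; 2, -1, -4, -7, -10 → -13.
For the second coordinate, perfect cubes: 4³, 5³, 6³, …: 64, 125, 216, 343, 512 → 729.
Third coordinate: always the previous value of the first coordinate, so 4, 2, -1, -4, -7 → -10.
So the next term is [-13,729,-10].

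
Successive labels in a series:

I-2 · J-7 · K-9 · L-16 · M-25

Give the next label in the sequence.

For the letter, letters move forward 1 place in the alphabet: I, J, K, L, M → N.
For the second component, each term is the sum of the two before it: 2, 7, 9, 16, 25 → 41.
So the next label is N-41.

N-41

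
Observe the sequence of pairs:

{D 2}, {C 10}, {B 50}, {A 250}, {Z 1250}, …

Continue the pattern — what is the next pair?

Letter goes D, C, B, A, Z → Y (letters move back 1 place in the alphabet, wrapping A→Z).
Second value: ×5 each step, so 2, 10, 50, 250, 1250 → 6250.
Putting it together: {Y 6250}.

{Y 6250}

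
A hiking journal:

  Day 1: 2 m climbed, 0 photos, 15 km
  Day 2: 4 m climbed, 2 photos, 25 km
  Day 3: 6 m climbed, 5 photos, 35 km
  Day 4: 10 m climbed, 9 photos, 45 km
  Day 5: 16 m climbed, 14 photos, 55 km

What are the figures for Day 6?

M climbed: 2, 4, 6, 10, 16 → 26 (each term is the sum of the two before it).
For the photos, differences are 2, 3, 4, … (increasing by 1 each time): 0, 2, 5, 9, 14 → 20.
For the km, +10 each step: 15, 25, 35, 45, 55 → 65.
Putting it together: 26 m climbed, 20 photos, 65 km.

26 m climbed, 20 photos, 65 km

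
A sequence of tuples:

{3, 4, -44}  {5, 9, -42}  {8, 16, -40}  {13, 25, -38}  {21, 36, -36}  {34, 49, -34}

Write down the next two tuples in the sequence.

{55, 64, -32}, {89, 81, -30}

First part goes 3, 5, 8, 13, 21, 34 → 55 → 89 (each term is the sum of the two before it).
Second part: perfect squares: 2², 3², 4², …; 4, 9, 16, 25, 36, 49 → 64 → 81.
Third part: +2 each step, so -44, -42, -40, -38, -36, -34 → -32 → -30.
Putting the parts together: {55, 64, -32} and then {89, 81, -30}.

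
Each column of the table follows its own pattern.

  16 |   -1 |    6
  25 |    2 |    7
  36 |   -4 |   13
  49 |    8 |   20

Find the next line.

64  -16  33

First component: 16, 25, 36, 49 → 64 (perfect squares: 4², 5², 6², …).
Second component: ×(-2) each step; -1, 2, -4, 8 → -16.
Third component: each term is the sum of the two before it, so 6, 7, 13, 20 → 33.
So the next line is 64  -16  33.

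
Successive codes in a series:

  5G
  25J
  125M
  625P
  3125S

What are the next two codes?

First component goes 5, 25, 125, 625, 3125 → 15625 → 78125 (×5 each step).
Letter goes G, J, M, P, S → V → Y (letters move forward 3 places in the alphabet).
So the next two codes are 15625V and 78125Y.

15625V, 78125Y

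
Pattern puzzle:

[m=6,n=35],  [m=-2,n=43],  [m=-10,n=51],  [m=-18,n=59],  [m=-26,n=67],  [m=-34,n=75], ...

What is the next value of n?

83

M: −8 each step, so 6, -2, -10, -18, -26, -34 → -42.
N: together with the m always sums to 41, so 35, 43, 51, 59, 67, 75 → 83.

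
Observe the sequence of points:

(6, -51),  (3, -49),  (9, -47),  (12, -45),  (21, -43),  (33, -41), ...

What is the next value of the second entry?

Second entry — +2 each step: -51, -49, -47, -45, -43, -41 → -39.

-39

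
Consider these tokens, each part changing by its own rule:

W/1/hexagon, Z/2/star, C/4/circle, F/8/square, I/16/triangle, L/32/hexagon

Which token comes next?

O/64/star

Letter: W, Z, C, F, I, L → O (letters move forward 3 places in the alphabet, wrapping Z→A).
For the second component, ×2 each step: 1, 2, 4, 8, 16, 32 → 64.
Shape — repeats hexagon → star → circle → square → triangle: hexagon, star, circle, square, triangle, hexagon → star.
So the next token is O/64/star.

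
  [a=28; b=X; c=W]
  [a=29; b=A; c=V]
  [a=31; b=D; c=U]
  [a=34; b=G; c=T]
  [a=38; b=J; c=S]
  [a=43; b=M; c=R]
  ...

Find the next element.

[a=49; b=P; c=Q]

For the a, differences are 1, 2, 3, … (increasing by 1 each time): 28, 29, 31, 34, 38, 43 → 49.
B: letters move forward 3 places in the alphabet, wrapping Z→A; X, A, D, G, J, M → P.
C: letters move back 1 place in the alphabet; W, V, U, T, S, R → Q.
Putting it together: [a=49; b=P; c=Q].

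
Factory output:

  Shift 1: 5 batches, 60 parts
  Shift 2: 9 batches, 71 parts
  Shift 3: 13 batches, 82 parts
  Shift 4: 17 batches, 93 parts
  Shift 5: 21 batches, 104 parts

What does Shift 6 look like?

Batches: +4 each step; 5, 9, 13, 17, 21 → 25.
Parts: 60, 71, 82, 93, 104 → 115 (+11 each step).
Putting it together: 25 batches, 115 parts.

25 batches, 115 parts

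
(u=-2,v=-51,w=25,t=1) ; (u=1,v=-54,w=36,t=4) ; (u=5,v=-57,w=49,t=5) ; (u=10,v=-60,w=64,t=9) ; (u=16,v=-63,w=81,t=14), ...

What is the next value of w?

For the w, perfect squares: 5², 6², 7², …: 25, 36, 49, 64, 81 → 100.

100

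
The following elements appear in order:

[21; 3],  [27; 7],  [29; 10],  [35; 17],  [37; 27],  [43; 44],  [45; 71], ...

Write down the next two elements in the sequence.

First coordinate: alternating steps +6, +2, +6, +2, …; 21, 27, 29, 35, 37, 43, 45 → 51 → 53.
Second coordinate: 3, 7, 10, 17, 27, 44, 71 → 115 → 186 (each term is the sum of the two before it).
Putting the parts together: [51; 115] and then [53; 186].

[51; 115], [53; 186]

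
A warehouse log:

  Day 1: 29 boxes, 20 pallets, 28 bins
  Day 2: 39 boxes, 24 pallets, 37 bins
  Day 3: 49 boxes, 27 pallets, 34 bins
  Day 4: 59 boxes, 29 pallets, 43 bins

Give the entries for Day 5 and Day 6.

Boxes: +10 each step, so 29, 39, 49, 59 → 69 → 79.
For the pallets, differences are 4, 3, 2, … (decreasing by 1 each time): 20, 24, 27, 29 → 30 → 30.
Bins: alternating steps +9, −3, +9, −3, …; 28, 37, 34, 43 → 40 → 49.
Putting the parts together: 69 boxes, 30 pallets, 40 bins and then 79 boxes, 30 pallets, 49 bins.

69 boxes, 30 pallets, 40 bins; 79 boxes, 30 pallets, 49 bins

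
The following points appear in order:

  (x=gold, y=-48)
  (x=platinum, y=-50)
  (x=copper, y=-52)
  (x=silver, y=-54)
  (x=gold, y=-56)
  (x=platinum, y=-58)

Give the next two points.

X — repeats gold → platinum → copper → silver: gold, platinum, copper, silver, gold, platinum → copper → silver.
Y: −2 each step, so -48, -50, -52, -54, -56, -58 → -60 → -62.
Putting the parts together: (x=copper, y=-60) and then (x=silver, y=-62).

(x=copper, y=-60), (x=silver, y=-62)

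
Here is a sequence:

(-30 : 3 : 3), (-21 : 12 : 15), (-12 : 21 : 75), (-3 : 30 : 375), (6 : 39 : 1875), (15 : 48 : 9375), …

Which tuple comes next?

(24 : 57 : 46875)

First slot goes -30, -21, -12, -3, 6, 15 → 24 (+9 each step).
Second slot: +9 each step; 3, 12, 21, 30, 39, 48 → 57.
Third slot: ×5 each step; 3, 15, 75, 375, 1875, 9375 → 46875.
Putting it together: (24 : 57 : 46875).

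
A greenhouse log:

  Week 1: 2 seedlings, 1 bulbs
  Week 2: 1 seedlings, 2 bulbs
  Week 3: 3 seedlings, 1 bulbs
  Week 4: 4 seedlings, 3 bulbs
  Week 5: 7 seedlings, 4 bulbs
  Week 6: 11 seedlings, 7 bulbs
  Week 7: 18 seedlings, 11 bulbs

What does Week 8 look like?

Seedlings: each term is the sum of the two before it, so 2, 1, 3, 4, 7, 11, 18 → 29.
For the bulbs, always the previous value of the seedlings: 1, 2, 1, 3, 4, 7, 11 → 18.
So the next row is 29 seedlings, 18 bulbs.

29 seedlings, 18 bulbs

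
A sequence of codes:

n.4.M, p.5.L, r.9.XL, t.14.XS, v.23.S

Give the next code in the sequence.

x.37.M

Letter: letters move forward 2 places in the alphabet, so n, p, r, t, v → x.
For the second component, each term is the sum of the two before it: 4, 5, 9, 14, 23 → 37.
Size — runs through clothing sizes XS→XL: M, L, XL, XS, S → M.
Putting it together: x.37.M.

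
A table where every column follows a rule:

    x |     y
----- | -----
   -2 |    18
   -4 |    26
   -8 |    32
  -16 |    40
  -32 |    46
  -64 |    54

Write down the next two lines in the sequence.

Column x: ×2 each step, so -2, -4, -8, -16, -32, -64 → -128 → -256.
Column y — alternating steps +8, +6, +8, +6, …: 18, 26, 32, 40, 46, 54 → 60 → 68.
Putting the parts together: -128  60 and then -256  68.

-128  60; -256  68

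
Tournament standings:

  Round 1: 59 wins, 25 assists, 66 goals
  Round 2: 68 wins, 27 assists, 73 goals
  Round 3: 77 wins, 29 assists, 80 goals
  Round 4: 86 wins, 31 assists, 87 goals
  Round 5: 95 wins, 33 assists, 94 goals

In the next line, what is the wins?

104

Wins: +9 each step; 59, 68, 77, 86, 95 → 104.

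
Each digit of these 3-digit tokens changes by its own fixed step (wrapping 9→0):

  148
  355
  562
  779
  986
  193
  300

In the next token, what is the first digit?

First digit: +2 each step, mod 10, so 1, 3, 5, 7, 9, 1, 3 → 5.
Second digit goes 4, 5, 6, 7, 8, 9, 0 → 1 (+1 each step, mod 10).
For the third digit, −3 each step, mod 10: 8, 5, 2, 9, 6, 3, 0 → 7.

5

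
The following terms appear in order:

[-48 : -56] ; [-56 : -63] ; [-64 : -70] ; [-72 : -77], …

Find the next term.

First component — −8 each step: -48, -56, -64, -72 → -80.
Second component goes -56, -63, -70, -77 → -84 (−7 each step).
Combining the parts gives [-80 : -84].

[-80 : -84]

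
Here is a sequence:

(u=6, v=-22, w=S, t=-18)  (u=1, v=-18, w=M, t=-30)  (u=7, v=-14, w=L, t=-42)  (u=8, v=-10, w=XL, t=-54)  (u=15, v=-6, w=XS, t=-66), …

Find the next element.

(u=23, v=-2, w=S, t=-78)

U goes 6, 1, 7, 8, 15 → 23 (each term is the sum of the two before it).
V: -22, -18, -14, -10, -6 → -2 (+4 each step).
W: S, M, L, XL, XS → S (runs through clothing sizes XS→XL).
For the t, −12 each step: -18, -30, -42, -54, -66 → -78.
So the next element is (u=23, v=-2, w=S, t=-78).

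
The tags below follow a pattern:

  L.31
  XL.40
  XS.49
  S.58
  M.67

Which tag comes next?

L.76

Size: L, XL, XS, S, M → L (runs through clothing sizes XS→XL).
Second component: 31, 40, 49, 58, 67 → 76 (+9 each step).
Combining the parts gives L.76.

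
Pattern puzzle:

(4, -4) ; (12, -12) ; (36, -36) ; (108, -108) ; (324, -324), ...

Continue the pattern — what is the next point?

First slot: ×3 each step, so 4, 12, 36, 108, 324 → 972.
Second slot: -4, -12, -36, -108, -324 → -972 (always the negative of the first slot).
So the next point is (972, -972).

(972, -972)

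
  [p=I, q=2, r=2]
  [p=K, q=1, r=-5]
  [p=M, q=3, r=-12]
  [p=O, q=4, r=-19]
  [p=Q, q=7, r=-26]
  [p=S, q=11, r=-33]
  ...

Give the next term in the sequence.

P — letters move forward 2 places in the alphabet: I, K, M, O, Q, S → U.
Q — each term is the sum of the two before it: 2, 1, 3, 4, 7, 11 → 18.
R: 2, -5, -12, -19, -26, -33 → -40 (−7 each step).
Combining the parts gives [p=U, q=18, r=-40].

[p=U, q=18, r=-40]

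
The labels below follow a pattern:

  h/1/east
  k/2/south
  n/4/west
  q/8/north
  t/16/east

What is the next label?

w/32/south

Letter: letters move forward 3 places in the alphabet; h, k, n, q, t → w.
Second component: ×2 each step, so 1, 2, 4, 8, 16 → 32.
Direction: repeats east → south → west → north, so east, south, west, north, east → south.
Putting it together: w/32/south.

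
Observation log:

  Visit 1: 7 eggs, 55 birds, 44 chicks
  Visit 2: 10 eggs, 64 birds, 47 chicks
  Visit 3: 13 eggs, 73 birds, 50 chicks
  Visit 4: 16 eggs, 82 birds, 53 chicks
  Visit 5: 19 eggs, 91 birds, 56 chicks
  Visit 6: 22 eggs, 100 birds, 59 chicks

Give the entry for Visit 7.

Eggs goes 7, 10, 13, 16, 19, 22 → 25 (+3 each step).
Birds — +9 each step: 55, 64, 73, 82, 91, 100 → 109.
For the chicks, +3 each step: 44, 47, 50, 53, 56, 59 → 62.
Combining the parts gives 25 eggs, 109 birds, 62 chicks.

25 eggs, 109 birds, 62 chicks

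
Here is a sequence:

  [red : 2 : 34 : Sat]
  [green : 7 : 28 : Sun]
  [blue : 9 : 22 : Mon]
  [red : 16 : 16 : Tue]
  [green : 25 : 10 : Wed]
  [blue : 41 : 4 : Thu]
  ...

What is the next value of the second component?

66

Colour goes red, green, blue, red, green, blue → red (repeats red → green → blue).
Second component: 2, 7, 9, 16, 25, 41 → 66 (each term is the sum of the two before it).
Third component: −6 each step; 34, 28, 22, 16, 10, 4 → -2.
For the day, runs through the weekdays Mon→Sun: Sat, Sun, Mon, Tue, Wed, Thu → Fri.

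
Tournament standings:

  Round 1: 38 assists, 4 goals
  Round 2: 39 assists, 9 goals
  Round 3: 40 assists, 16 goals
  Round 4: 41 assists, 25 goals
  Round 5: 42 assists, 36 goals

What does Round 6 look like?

43 assists, 49 goals

Assists: +1 each step, so 38, 39, 40, 41, 42 → 43.
Goals goes 4, 9, 16, 25, 36 → 49 (perfect squares: 2², 3², 4², …).
Putting it together: 43 assists, 49 goals.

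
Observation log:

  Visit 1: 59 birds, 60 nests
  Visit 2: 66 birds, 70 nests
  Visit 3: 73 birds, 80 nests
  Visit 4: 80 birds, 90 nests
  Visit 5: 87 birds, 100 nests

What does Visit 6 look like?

Birds — +7 each step: 59, 66, 73, 80, 87 → 94.
Nests: 60, 70, 80, 90, 100 → 110 (+10 each step).
Combining the parts gives 94 birds, 110 nests.

94 birds, 110 nests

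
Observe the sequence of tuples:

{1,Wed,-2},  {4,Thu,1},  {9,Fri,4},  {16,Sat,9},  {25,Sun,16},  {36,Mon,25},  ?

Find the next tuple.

{49,Tue,36}

First part: perfect squares: 1², 2², 3², …, so 1, 4, 9, 16, 25, 36 → 49.
Day: runs through the weekdays Mon→Sun, so Wed, Thu, Fri, Sat, Sun, Mon → Tue.
For the third part, always the previous value of the first part: -2, 1, 4, 9, 16, 25 → 36.
So the next tuple is {49,Tue,36}.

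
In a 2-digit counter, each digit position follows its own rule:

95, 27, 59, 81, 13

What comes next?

First digit — +3 each step, mod 10: 9, 2, 5, 8, 1 → 4.
For the second digit, +2 each step, mod 10: 5, 7, 9, 1, 3 → 5.
Putting it together: 45.

45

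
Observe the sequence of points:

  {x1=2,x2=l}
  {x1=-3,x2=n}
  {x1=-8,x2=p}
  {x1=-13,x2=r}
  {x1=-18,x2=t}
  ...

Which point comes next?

X1 — −5 each step: 2, -3, -8, -13, -18 → -23.
X2 — letters move forward 2 places in the alphabet: l, n, p, r, t → v.
So the next point is {x1=-23,x2=v}.

{x1=-23,x2=v}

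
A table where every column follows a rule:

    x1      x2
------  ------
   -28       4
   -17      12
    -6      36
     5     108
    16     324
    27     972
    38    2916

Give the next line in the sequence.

Column x1 — +11 each step: -28, -17, -6, 5, 16, 27, 38 → 49.
Column x2: ×3 each step; 4, 12, 36, 108, 324, 972, 2916 → 8748.
So the next line is 49  8748.

49  8748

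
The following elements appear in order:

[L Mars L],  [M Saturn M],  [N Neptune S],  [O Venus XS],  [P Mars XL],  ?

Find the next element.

Letter goes L, M, N, O, P → Q (letters move forward 1 place in the alphabet).
Planet: repeats Mars → Saturn → Neptune → Venus, so Mars, Saturn, Neptune, Venus, Mars → Saturn.
Size goes L, M, S, XS, XL → L (runs backward through clothing sizes XS→XL).
Putting it together: [Q Saturn L].

[Q Saturn L]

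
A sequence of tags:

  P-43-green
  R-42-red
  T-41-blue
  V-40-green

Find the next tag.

For the letter, letters move forward 2 places in the alphabet: P, R, T, V → X.
Second component — −1 each step: 43, 42, 41, 40 → 39.
Colour goes green, red, blue, green → red (repeats green → red → blue).
So the next tag is X-39-red.

X-39-red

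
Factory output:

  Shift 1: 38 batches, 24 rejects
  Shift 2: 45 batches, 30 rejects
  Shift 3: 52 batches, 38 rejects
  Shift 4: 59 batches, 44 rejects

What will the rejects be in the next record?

52

Rejects — alternating steps +6, +8, +6, +8, …: 24, 30, 38, 44 → 52.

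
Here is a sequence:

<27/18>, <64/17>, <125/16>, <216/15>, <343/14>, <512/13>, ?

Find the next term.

First component: 27, 64, 125, 216, 343, 512 → 729 (perfect cubes: 3³, 4³, 5³, …).
Second component: 18, 17, 16, 15, 14, 13 → 12 (−1 each step).
So the next term is <729/12>.

<729/12>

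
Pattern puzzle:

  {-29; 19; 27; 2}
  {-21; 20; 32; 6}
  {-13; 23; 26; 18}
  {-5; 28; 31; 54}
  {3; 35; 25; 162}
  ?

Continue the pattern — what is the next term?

For the first coordinate, +8 each step: -29, -21, -13, -5, 3 → 11.
Second coordinate: 19, 20, 23, 28, 35 → 44 (differences are 1, 3, 5, … (increasing by 2 each time)).
For the third coordinate, alternating steps +5, −6, +5, −6, …: 27, 32, 26, 31, 25 → 30.
Fourth coordinate: 2, 6, 18, 54, 162 → 486 (×3 each step).
Combining the parts gives {11; 44; 30; 486}.

{11; 44; 30; 486}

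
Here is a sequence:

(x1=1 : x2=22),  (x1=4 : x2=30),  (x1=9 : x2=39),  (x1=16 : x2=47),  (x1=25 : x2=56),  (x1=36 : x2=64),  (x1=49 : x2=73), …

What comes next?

(x1=64 : x2=81)

X1 goes 1, 4, 9, 16, 25, 36, 49 → 64 (perfect squares: 1², 2², 3², …).
X2 goes 22, 30, 39, 47, 56, 64, 73 → 81 (alternating steps +8, +9, +8, +9, …).
So the next tuple is (x1=64 : x2=81).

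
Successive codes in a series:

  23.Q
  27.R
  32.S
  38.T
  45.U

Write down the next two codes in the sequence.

First component: 23, 27, 32, 38, 45 → 53 → 62 (differences are 4, 5, 6, … (increasing by 1 each time)).
Letter: Q, R, S, T, U → V → W (letters move forward 1 place in the alphabet).
So the next two codes are 53.V and 62.W.

53.V then 62.W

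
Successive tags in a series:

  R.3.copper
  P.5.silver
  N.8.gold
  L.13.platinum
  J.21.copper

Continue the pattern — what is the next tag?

For the letter, letters move back 2 places in the alphabet: R, P, N, L, J → H.
Second component — each term is the sum of the two before it: 3, 5, 8, 13, 21 → 34.
For the metal, repeats copper → silver → gold → platinum: copper, silver, gold, platinum, copper → silver.
Putting it together: H.34.silver.

H.34.silver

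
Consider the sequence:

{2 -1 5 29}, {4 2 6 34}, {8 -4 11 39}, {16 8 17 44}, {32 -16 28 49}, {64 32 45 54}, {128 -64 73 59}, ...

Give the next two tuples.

{256 128 118 64}, {512 -256 191 69}

For the first entry, ×2 each step: 2, 4, 8, 16, 32, 64, 128 → 256 → 512.
Second entry — ×(-2) each step: -1, 2, -4, 8, -16, 32, -64 → 128 → -256.
Third entry: each term is the sum of the two before it; 5, 6, 11, 17, 28, 45, 73 → 118 → 191.
Fourth entry — +5 each step: 29, 34, 39, 44, 49, 54, 59 → 64 → 69.
So the next two tuples are {256 128 118 64} and {512 -256 191 69}.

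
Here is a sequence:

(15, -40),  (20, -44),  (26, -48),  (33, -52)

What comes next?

First slot goes 15, 20, 26, 33 → 41 (differences are 5, 6, 7, … (increasing by 1 each time)).
Second slot: −4 each step, so -40, -44, -48, -52 → -56.
So the next point is (41, -56).

(41, -56)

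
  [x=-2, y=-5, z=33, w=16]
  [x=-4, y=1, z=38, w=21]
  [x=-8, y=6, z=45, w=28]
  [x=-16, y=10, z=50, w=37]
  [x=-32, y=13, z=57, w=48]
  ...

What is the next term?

X — ×2 each step: -2, -4, -8, -16, -32 → -64.
For the y, differences are 6, 5, 4, … (decreasing by 1 each time): -5, 1, 6, 10, 13 → 15.
Z — alternating steps +5, +7, +5, +7, …: 33, 38, 45, 50, 57 → 62.
W: differences are 5, 7, 9, … (increasing by 2 each time); 16, 21, 28, 37, 48 → 61.
So the next term is [x=-64, y=15, z=62, w=61].

[x=-64, y=15, z=62, w=61]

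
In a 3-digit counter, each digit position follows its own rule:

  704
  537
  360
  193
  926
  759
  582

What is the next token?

315

For the first digit, −2 each step, mod 10: 7, 5, 3, 1, 9, 7, 5 → 3.
Second digit: +3 each step, mod 10, so 0, 3, 6, 9, 2, 5, 8 → 1.
Third digit — +3 each step, mod 10: 4, 7, 0, 3, 6, 9, 2 → 5.
Combining the parts gives 315.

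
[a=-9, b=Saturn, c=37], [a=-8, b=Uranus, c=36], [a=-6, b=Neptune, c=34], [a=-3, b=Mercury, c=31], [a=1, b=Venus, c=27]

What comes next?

[a=6, b=Earth, c=22]

A: -9, -8, -6, -3, 1 → 6 (differences are 1, 2, 3, … (increasing by 1 each time)).
B — runs through the planets Mercury→Neptune: Saturn, Uranus, Neptune, Mercury, Venus → Earth.
C: 37, 36, 34, 31, 27 → 22 (together with the a always sums to 28).
Putting it together: [a=6, b=Earth, c=22].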